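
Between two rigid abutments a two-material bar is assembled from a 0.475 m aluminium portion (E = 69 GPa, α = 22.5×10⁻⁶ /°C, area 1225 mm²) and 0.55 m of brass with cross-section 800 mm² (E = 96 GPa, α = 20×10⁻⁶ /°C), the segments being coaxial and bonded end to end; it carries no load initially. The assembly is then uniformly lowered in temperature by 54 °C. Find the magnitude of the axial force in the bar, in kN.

With the walls removed the bar would change length by δ_free = Σ αᵢΔT Lᵢ = 22.5×10⁻⁶×54×475 + 20×10⁻⁶×54×550 = 1.171 mm.
Since the ends are fixed, an axial force P builds up, equal in every segment, with P · Σ Lᵢ/(AᵢEᵢ) = δ_free.
The series flexibility is Σ Lᵢ/(AᵢEᵢ) = 475/(1225×69×10³) + 550/(800×96×10³) = 1.278×10⁻⁵ mm/N.
P = 1.171 / 1.278×10⁻⁵ = 91630 N = 91.63 kN, tensile.

P ≈ 91.6 kN (tensile)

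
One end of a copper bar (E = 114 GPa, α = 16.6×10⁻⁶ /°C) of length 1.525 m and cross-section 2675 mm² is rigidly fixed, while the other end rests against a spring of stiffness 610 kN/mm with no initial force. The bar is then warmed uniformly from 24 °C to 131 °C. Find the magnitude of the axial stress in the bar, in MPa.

The unrestrained thermal change is αΔT L = 16.6×10⁻⁶ × 107 × 1525 = 2.709 mm.
With a force P in the spring, the elastic change of the bar is PL/(AE) and that of the spring is P/k; compatibility requires their sum to equal δ_free.
So P = δ_free / [L/(AE) + 1/k] = 2.709 / [ 1525/(2675×114×10³) + 1/(610×10³) ].
P = 2.709 / 6.64×10⁻⁶ = 407900 N.
σ = P/A = 407900/2675 = 152.5 MPa.

σ ≈ 152 MPa (compressive)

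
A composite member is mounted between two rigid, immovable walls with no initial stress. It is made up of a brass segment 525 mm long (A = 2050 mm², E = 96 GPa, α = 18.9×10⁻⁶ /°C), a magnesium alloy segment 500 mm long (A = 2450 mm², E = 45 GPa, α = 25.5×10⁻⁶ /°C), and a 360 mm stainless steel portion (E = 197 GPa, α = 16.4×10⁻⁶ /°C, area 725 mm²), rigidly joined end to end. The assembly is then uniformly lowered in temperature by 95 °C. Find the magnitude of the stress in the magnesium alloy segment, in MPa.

σ ≈ 114 MPa (tensile)

Free thermal contraction of the whole bar: Σ αᵢΔT Lᵢ = 18.9×10⁻⁶×95×525 + 25.5×10⁻⁶×95×500 + 16.4×10⁻⁶×95×360 = 2.715 mm.
Since the ends are fixed, an axial force P builds up, equal in every segment, with P · Σ Lᵢ/(AᵢEᵢ) = δ_free.
Σ Lᵢ/(AᵢEᵢ) = 525/(2050×96×10³) + 500/(2450×45×10³) + 360/(725×197×10³) = 9.723×10⁻⁶ mm/N.
P = 2.715 / 9.723×10⁻⁶ = 279200 N = 279.2 kN, tensile.
σ_{magnesium alloy} = P / A = 279200 / 2450 = 114 MPa.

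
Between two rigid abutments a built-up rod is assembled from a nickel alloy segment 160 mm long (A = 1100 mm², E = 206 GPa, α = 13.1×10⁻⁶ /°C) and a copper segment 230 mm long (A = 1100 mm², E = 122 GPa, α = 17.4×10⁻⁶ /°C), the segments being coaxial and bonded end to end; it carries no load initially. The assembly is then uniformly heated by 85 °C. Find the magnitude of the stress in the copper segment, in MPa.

σ ≈ 195 MPa (compressive)

Free thermal expansion of the whole bar: Σ αᵢΔT Lᵢ = 13.1×10⁻⁶×85×160 + 17.4×10⁻⁶×85×230 = 0.5183 mm.
The rigid supports impose zero overall length change; the single axial force P common to all segments must satisfy P Σ Lᵢ/(AᵢEᵢ) = δ_free.
Σ Lᵢ/(AᵢEᵢ) = 160/(1100×206×10³) + 230/(1100×122×10³) = 2.42×10⁻⁶ mm/N.
So P = 0.5183 / 2.42×10⁻⁶ = 214.2 kN, compressive.
σ_{copper} = P / A = 214200 / 1100 = 194.7 MPa.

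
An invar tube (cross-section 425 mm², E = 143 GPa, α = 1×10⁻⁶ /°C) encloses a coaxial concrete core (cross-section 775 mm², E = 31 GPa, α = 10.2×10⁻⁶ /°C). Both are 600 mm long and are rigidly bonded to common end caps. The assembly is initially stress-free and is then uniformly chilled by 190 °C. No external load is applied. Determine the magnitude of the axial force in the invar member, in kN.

Equilibrium of a rigid end plate with no external load gives equal and opposite internal forces ±P in the two members. Since α_{concrete} > α_{invar}, cooling drives the concrete into tension and the invar into compression.
Setting the final lengths equal and cancelling L: (α₁ − α₂)ΔT = P/(A₁E₁) + P/(A₂E₂).
|α₁ − α₂|·ΔT = 9.2×10⁻⁶ × 190 = 0.001748.
1/(A₁E₁) + 1/(A₂E₂) = 1/(425×143×10³) + 1/(775×31×10³) = 5.808×10⁻⁸ N⁻¹.
So P = 0.001748 / 5.808×10⁻⁸ = 30.1 kN.

P ≈ 30.1 kN (compressive in the invar)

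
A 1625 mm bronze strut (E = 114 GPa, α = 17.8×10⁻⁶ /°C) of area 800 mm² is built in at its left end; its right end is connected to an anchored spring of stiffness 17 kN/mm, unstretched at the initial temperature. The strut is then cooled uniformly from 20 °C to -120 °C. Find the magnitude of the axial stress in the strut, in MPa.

σ ≈ 66 MPa (tensile)

The unrestrained thermal change is αΔT L = 17.8×10⁻⁶ × 140 × 1625 = 4.05 mm.
Let P be the tensile force in the spring. The strut extends elastically by PL/(AE) and the spring stretches by P/k; together these equal δ_free.
So P = δ_free / [L/(AE) + 1/k] = 4.05 / [ 1625/(800×114×10³) + 1/(17×10³) ].
P = 4.05 / 7.664×10⁻⁵ = 52840 N.
σ = P/A = 52840/800 = 66.05 MPa.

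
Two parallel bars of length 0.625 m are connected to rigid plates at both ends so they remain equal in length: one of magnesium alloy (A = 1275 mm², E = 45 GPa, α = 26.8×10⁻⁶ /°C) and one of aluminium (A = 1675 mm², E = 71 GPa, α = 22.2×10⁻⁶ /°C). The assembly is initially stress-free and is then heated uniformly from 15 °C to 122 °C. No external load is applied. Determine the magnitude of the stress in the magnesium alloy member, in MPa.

Equilibrium of a rigid end plate with no external load gives equal and opposite internal forces ±P in the two members. Since α_{magnesium alloy} > α_{aluminium}, heating drives the magnesium alloy into compression and the aluminium into tension.
Equating the net (thermal + elastic) strains gives |α₁ − α₂|·ΔT = P·[1/(A₁E₁) + 1/(A₂E₂)].
|α₁ − α₂|·ΔT = 4.6×10⁻⁶ × 107 = 0.0004922.
1/(A₁E₁) + 1/(A₂E₂) = 1/(1275×45×10³) + 1/(1675×71×10³) = 2.584×10⁻⁸ N⁻¹.
So P = 0.0004922 / 2.584×10⁻⁸ = 19.05 kN.
σ_{magnesium alloy} = P/A₁ = 19050/1275 = 14.94 MPa, compressive.

σ ≈ 14.9 MPa (compressive)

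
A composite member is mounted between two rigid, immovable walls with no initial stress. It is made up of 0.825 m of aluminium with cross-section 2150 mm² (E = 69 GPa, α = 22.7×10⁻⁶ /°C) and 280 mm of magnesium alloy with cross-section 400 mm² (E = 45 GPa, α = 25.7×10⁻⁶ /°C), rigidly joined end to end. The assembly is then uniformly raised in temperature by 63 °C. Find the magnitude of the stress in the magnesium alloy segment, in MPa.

σ ≈ 193 MPa (compressive)

If the supports were absent, the total length change would be Σ αᵢΔT Lᵢ = 22.7×10⁻⁶×63×825 + 25.7×10⁻⁶×63×280 = 1.633 mm.
The walls prevent any net length change, so an axial force P (same in every segment) develops. Compatibility: P · Σ Lᵢ/(AᵢEᵢ) = δ_free.
Σ Lᵢ/(AᵢEᵢ) = 825/(2150×69×10³) + 280/(400×45×10³) = 2.112×10⁻⁵ mm/N.
So P = 1.633 / 2.112×10⁻⁵ = 77.34 kN, compressive.
σ_{magnesium alloy} = P / A = 77340 / 400 = 193.4 MPa.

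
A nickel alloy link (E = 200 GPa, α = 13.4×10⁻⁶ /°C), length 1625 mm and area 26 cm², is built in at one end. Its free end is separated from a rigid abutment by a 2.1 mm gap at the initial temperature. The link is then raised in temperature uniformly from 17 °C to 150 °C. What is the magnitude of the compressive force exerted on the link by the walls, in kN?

P ≈ 255 kN

Unrestrained expansion: δ_free = αΔT L = 13.4×10⁻⁶ × 133 × 1625 = 2.896 mm.
After closing the 2.1 mm clearance, 2.896 − 2.1 = 0.7961 mm of expansion remains to be suppressed by the wall.
That suppressed elongation corresponds to σ = E·Δ/L = 200×10³ × 0.7961/1625 = 97.98 MPa.
Force on the wall = σA = 97.98 × 2600 mm² = 254.7 kN.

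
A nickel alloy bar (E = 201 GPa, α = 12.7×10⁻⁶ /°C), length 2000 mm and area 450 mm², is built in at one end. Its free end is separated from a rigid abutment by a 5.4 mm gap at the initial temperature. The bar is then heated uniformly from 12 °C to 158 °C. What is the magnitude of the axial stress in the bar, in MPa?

Free thermal elongation = αΔT L = 12.7×10⁻⁶ × 146 × 2000 = 3.708 mm.
Since δ_free = 3.71 mm is less than the 5.4 mm gap, the bar never touches the wall. No axial force develops.

σ ≈ 0 MPa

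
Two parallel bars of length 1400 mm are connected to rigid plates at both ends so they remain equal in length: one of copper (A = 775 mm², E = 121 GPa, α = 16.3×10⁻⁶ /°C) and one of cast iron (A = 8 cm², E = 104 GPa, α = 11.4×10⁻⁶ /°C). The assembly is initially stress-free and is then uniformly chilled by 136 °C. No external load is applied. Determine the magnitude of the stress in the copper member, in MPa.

Both members must finish at the same length. With the larger α, the copper tends to over-contract; the plates restrain it, putting the copper in tension and the cast iron in compression. With no external load the two internal forces are equal and opposite, magnitude P.
Setting the final lengths equal and cancelling L: (α₁ − α₂)ΔT = P/(A₁E₁) + P/(A₂E₂).
|α₁ − α₂|·ΔT = 4.9×10⁻⁶ × 136 = 0.0006664.
1/(A₁E₁) + 1/(A₂E₂) = 1/(775×121×10³) + 1/(800×104×10³) = 2.268×10⁻⁸ N⁻¹.
P = 0.0006664 / 2.268×10⁻⁸ = 29380 N = 29.38 kN.
σ_{copper} = P/A₁ = 29380/775 = 37.91 MPa, tensile.

σ ≈ 37.9 MPa (tensile)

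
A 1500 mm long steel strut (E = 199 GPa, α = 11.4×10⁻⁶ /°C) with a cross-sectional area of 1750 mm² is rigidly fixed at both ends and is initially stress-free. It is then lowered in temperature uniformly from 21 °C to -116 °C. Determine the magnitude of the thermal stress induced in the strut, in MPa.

σ ≈ 311 MPa (tensile)

With length fixed, the mechanical strain must cancel the thermal strain αΔT = 11.4×10⁻⁶ × 137 = 1561.8×10⁻⁶.
The stress required to suppress this strain is σ = Eε = 199×10³ × 1561.8×10⁻⁶ = 310.8 MPa, tensile since the strut is trying to contract.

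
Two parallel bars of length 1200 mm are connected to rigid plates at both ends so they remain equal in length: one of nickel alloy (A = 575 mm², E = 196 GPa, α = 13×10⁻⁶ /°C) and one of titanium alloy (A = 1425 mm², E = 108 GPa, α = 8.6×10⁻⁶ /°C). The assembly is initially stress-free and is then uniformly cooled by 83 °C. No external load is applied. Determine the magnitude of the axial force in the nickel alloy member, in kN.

The nickel alloy has the larger α, so on cooling it would change length more than the titanium alloy if both were free. The rigid plates force a common final length, so the nickel alloy is put into tension and the titanium alloy into compression, with equal and opposite forces P (no external load).
Setting the final lengths equal and cancelling L: (α₁ − α₂)ΔT = P/(A₁E₁) + P/(A₂E₂).
|α₁ − α₂|·ΔT = 4.4×10⁻⁶ × 83 = 0.0003652.
1/(A₁E₁) + 1/(A₂E₂) = 1/(575×196×10³) + 1/(1425×108×10³) = 1.537×10⁻⁸ N⁻¹.
So P = 0.0003652 / 1.537×10⁻⁸ = 23.76 kN.

P ≈ 23.8 kN (tensile in the nickel alloy)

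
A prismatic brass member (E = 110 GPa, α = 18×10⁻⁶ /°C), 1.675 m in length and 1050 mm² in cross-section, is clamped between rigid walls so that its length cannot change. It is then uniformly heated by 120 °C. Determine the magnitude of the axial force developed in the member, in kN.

Full restraint means ε = 0, so the stress is σ = EαΔT = 110×10³ × 18×10⁻⁶ × 120 = 237.6 MPa.
Axial force P = σA = 237.6 × 1050 = 249500 N = 249.5 kN, compressive.

P ≈ 249 kN (compressive)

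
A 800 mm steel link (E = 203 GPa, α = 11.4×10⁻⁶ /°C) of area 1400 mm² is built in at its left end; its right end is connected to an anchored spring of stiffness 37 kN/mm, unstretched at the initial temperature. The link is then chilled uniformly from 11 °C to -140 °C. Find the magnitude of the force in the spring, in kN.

If the spring were absent the link would shorten by αΔT L = 11.4×10⁻⁶ × 151 × 800 = 1.377 mm.
Let P be the tensile force in the spring. The link extends elastically by PL/(AE) and the spring stretches by P/k; together these equal δ_free.
P [ L/(AE) + 1/k ] = δ_free → P [ 800/(1400×203×10³) + 1/(37×10³) ] = 1.377.
P = 1.377 / 2.984×10⁻⁵ = 46150 N.

P ≈ 46.1 kN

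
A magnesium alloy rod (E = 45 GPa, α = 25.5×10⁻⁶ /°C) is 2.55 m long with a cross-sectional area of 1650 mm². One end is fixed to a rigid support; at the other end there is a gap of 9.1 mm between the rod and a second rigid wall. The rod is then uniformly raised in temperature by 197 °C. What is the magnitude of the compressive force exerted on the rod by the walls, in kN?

P ≈ 108 kN

If the wall were absent the rod would grow by αΔT L = 25.5×10⁻⁶ × 197 × 2550 = 12.81 mm.
This exceeds the 9.1 mm gap, so the wall pushes back. The portion of expansion that must be recovered elastically is δ_free − gap = 12.81 − 9.1 = 3.71 mm.
So σ = E(δ_free − g)/L = 45×10³ × 3.71/2550 = 65.47 MPa.
Force on the wall = σA = 65.47 × 1650 mm² = 108 kN.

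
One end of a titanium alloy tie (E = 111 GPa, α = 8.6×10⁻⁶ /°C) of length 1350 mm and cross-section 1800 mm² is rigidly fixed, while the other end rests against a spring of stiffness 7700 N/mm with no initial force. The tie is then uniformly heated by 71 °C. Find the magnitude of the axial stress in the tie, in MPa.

If the spring were absent the tie would lengthen by αΔT L = 8.6×10⁻⁶ × 71 × 1350 = 0.8243 mm.
With a force P in the spring, the elastic change of the tie is PL/(AE) and that of the spring is P/k; compatibility requires their sum to equal δ_free.
P [ L/(AE) + 1/k ] = δ_free → P [ 1350/(1800×111×10³) + 1/(7700) ] = 0.8243.
P = 0.8243 / 0.0001366 = 6033 N.
σ = P/A = 6033/1800 = 3.352 MPa.

σ ≈ 3.35 MPa (compressive)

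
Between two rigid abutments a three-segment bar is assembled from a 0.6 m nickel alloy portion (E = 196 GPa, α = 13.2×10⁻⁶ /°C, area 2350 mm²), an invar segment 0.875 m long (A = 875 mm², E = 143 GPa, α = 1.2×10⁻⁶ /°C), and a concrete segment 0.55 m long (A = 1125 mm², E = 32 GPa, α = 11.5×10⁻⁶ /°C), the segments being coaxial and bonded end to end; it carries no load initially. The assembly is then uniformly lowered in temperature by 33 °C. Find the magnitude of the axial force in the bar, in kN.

Free thermal contraction of the whole bar: Σ αᵢΔT Lᵢ = 13.2×10⁻⁶×33×600 + 1.2×10⁻⁶×33×875 + 11.5×10⁻⁶×33×550 = 0.5047 mm.
The rigid supports impose zero overall length change; the single axial force P common to all segments must satisfy P Σ Lᵢ/(AᵢEᵢ) = δ_free.
The series flexibility is Σ Lᵢ/(AᵢEᵢ) = 600/(2350×196×10³) + 875/(875×143×10³) + 550/(1125×32×10³) = 2.357×10⁻⁵ mm/N.
Hence P = δ_free / Σ(L/AE) = 0.5047/2.357×10⁻⁵ = 21.41 kN (tensile).

P ≈ 21.4 kN (tensile)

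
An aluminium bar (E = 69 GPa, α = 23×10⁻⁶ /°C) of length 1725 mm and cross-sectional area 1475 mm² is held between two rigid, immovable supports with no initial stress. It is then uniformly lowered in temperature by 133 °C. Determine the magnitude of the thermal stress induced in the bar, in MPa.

The supports are rigid, so the total axial strain is zero. The restrained thermal strain is ε = αΔT = 23×10⁻⁶ × 133 = 3059×10⁻⁶.
Hence σ = E·αΔT = 69×10³ × 3059×10⁻⁶ = 211.1 MPa, tensile.

σ ≈ 211 MPa (tensile)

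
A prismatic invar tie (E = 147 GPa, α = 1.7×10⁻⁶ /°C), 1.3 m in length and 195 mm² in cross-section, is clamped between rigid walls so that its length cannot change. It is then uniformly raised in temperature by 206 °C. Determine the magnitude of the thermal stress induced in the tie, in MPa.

Because both ends are immovable the net strain is zero, and the suppressed thermal strain is αΔT = 1.7×10⁻⁶ × 206 = 350.2×10⁻⁶.
The stress required to suppress this strain is σ = Eε = 147×10³ × 350.2×10⁻⁶ = 51.48 MPa, compressive since the tie is trying to expand.

σ ≈ 51.5 MPa (compressive)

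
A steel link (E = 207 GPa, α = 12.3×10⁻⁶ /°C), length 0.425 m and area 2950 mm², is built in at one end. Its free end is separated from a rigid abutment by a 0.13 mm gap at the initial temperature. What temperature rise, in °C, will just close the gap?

Contact occurs when the free expansion equals the gap: αΔT L = 0.13 mm.
ΔT = 0.13 / (12.3×10⁻⁶ × 425) = 24.87 °C.

ΔT ≈ 24.9 °C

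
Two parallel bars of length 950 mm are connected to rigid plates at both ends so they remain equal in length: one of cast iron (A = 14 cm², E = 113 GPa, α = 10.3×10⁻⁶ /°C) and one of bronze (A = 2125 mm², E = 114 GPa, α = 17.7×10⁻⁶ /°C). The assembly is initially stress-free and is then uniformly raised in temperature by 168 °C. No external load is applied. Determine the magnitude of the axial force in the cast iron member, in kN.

P ≈ 119 kN (tensile in the cast iron)

Both members must finish at the same length. With the larger α, the bronze tends to over-expand; the plates restrain it, putting the bronze in compression and the cast iron in tension. With no external load the two internal forces are equal and opposite, magnitude P.
Setting the final lengths equal and cancelling L: (α₁ − α₂)ΔT = P/(A₁E₁) + P/(A₂E₂).
|α₁ − α₂|·ΔT = 7.4×10⁻⁶ × 168 = 0.001243.
1/(A₁E₁) + 1/(A₂E₂) = 1/(1400×113×10³) + 1/(2125×114×10³) = 1.045×10⁻⁸ N⁻¹.
So P = 0.001243 / 1.045×10⁻⁸ = 119 kN.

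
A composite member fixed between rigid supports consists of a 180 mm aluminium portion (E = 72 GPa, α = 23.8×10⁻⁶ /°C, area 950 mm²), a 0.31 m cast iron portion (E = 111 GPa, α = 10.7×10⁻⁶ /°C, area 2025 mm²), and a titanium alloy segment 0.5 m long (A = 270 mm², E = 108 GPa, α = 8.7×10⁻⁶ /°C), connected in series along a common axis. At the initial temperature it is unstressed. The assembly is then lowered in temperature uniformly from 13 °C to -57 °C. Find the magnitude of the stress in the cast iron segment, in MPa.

Free thermal contraction of the whole bar: Σ αᵢΔT Lᵢ = 23.8×10⁻⁶×70×180 + 10.7×10⁻⁶×70×310 + 8.7×10⁻⁶×70×500 = 0.8366 mm.
The rigid supports impose zero overall length change; the single axial force P common to all segments must satisfy P Σ Lᵢ/(AᵢEᵢ) = δ_free.
The series flexibility is Σ Lᵢ/(AᵢEᵢ) = 180/(950×72×10³) + 310/(2025×111×10³) + 500/(270×108×10³) = 2.116×10⁻⁵ mm/N.
So P = 0.8366 / 2.116×10⁻⁵ = 39.54 kN, tensile.
σ_{cast iron} = P / A = 39540 / 2025 = 19.53 MPa.

σ ≈ 19.5 MPa (tensile)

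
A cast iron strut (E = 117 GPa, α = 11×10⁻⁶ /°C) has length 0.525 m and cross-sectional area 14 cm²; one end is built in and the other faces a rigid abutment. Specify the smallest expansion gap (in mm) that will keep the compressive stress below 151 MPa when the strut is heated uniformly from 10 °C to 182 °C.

Free expansion if unrestrained: δ_free = αΔT L = 11×10⁻⁶ × 172 × 525 = 0.9933 mm.
A stress of 151 MPa corresponds to the wall pushing the strut back by σL/E = 151×525/(117×10³) = 0.6776 mm.
The gap must absorb the remainder: g_min = 0.9933 − 0.6776 = 0.3157 mm.

g ≈ 0.316 mm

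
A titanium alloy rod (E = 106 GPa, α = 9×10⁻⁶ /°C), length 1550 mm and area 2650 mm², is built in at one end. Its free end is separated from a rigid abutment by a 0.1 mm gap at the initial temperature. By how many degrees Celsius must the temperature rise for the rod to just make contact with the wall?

ΔT ≈ 7.17 °C

The gap closes when αΔT L = 0.1 mm, since the rod is still unstressed at that instant.
ΔT = 0.1 / (9×10⁻⁶ × 1550) = 7.168 °C.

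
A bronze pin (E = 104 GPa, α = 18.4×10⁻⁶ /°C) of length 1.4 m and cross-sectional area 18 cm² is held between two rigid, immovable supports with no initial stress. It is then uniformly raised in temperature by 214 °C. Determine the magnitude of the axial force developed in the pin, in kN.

P ≈ 737 kN (compressive)

With zero net strain, σ = E·αΔT = 104 GPa × 18.4×10⁻⁶ × 214 = 409.5 MPa.
P = AEαΔT = 1800 × 104×10³ × 18.4×10⁻⁶ × 214 = 737.1 kN (compressive).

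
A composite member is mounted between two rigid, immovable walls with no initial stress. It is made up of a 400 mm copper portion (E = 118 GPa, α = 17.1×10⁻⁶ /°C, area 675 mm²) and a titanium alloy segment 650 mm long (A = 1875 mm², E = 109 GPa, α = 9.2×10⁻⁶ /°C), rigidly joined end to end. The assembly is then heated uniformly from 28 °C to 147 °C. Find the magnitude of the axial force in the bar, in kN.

P ≈ 186 kN (compressive)

If the supports were absent, the total length change would be Σ αᵢΔT Lᵢ = 17.1×10⁻⁶×119×400 + 9.2×10⁻⁶×119×650 = 1.526 mm.
Since the ends are fixed, an axial force P builds up, equal in every segment, with P · Σ Lᵢ/(AᵢEᵢ) = δ_free.
The series flexibility is Σ Lᵢ/(AᵢEᵢ) = 400/(675×118×10³) + 650/(1875×109×10³) = 8.202×10⁻⁶ mm/N.
Hence P = δ_free / Σ(L/AE) = 1.526/8.202×10⁻⁶ = 186 kN (compressive).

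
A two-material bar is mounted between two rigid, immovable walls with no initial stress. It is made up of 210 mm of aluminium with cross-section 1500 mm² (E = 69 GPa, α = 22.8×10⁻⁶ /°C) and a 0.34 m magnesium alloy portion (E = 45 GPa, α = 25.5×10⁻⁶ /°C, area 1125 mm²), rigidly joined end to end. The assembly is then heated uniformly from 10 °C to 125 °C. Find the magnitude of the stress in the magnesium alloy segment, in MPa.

Free thermal expansion of the whole bar: Σ αᵢΔT Lᵢ = 22.8×10⁻⁶×115×210 + 25.5×10⁻⁶×115×340 = 1.548 mm.
The walls prevent any net length change, so an axial force P (same in every segment) develops. Compatibility: P · Σ Lᵢ/(AᵢEᵢ) = δ_free.
The series flexibility is Σ Lᵢ/(AᵢEᵢ) = 210/(1500×69×10³) + 340/(1125×45×10³) = 8.745×10⁻⁶ mm/N.
Hence P = δ_free / Σ(L/AE) = 1.548/8.745×10⁻⁶ = 177 kN (compressive).
σ_{magnesium alloy} = P / A = 177000 / 1125 = 157.3 MPa.

σ ≈ 157 MPa (compressive)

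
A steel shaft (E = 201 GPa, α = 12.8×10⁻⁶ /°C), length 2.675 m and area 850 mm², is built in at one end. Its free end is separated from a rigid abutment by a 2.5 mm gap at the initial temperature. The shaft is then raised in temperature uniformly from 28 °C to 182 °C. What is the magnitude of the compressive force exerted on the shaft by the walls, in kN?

P ≈ 177 kN

If the wall were absent the shaft would grow by αΔT L = 12.8×10⁻⁶ × 154 × 2675 = 5.273 mm.
After closing the 2.5 mm clearance, 5.273 − 2.5 = 2.773 mm of expansion remains to be suppressed by the wall.
So σ = E(δ_free − g)/L = 201×10³ × 2.773/2675 = 208.4 MPa.
Force on the wall = σA = 208.4 × 850 mm² = 177.1 kN.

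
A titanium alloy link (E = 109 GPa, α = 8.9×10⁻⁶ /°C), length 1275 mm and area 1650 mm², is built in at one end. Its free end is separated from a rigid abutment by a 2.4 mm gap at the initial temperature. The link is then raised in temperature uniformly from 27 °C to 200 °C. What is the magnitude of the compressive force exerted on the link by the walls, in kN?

P ≈ 0 kN

If the wall were absent the link would grow by αΔT L = 8.9×10⁻⁶ × 173 × 1275 = 1.963 mm.
Since δ_free = 1.96 mm is less than the 2.4 mm gap, the link never touches the wall. No axial force develops.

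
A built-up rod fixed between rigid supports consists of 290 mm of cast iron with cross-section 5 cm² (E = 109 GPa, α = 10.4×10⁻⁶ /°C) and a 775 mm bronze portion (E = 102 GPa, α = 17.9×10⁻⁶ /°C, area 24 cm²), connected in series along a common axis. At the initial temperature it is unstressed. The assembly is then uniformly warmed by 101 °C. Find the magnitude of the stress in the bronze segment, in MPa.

σ ≈ 83.7 MPa (compressive)

With the walls removed the bar would change length by δ_free = Σ αᵢΔT Lᵢ = 10.4×10⁻⁶×101×290 + 17.9×10⁻⁶×101×775 = 1.706 mm.
The walls prevent any net length change, so an axial force P (same in every segment) develops. Compatibility: P · Σ Lᵢ/(AᵢEᵢ) = δ_free.
The series flexibility is Σ Lᵢ/(AᵢEᵢ) = 290/(500×109×10³) + 775/(2400×102×10³) = 8.487×10⁻⁶ mm/N.
So P = 1.706 / 8.487×10⁻⁶ = 201 kN, compressive.
σ_{bronze} = P / A = 201000 / 2400 = 83.74 MPa.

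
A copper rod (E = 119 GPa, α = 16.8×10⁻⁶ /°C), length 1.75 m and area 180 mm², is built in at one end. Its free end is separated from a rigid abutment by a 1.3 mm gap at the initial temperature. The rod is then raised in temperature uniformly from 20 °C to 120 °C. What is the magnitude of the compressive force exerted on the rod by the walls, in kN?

P ≈ 20.1 kN

Unrestrained expansion: δ_free = αΔT L = 16.8×10⁻⁶ × 100 × 1750 = 2.94 mm.
The gap closes (δ_free > 1.3 mm) and the wall then resists a further 2.94 − 1.3 = 1.64 mm of expansion.
Compatibility: PL/(AE) = 1.64 mm, so σ = P/A = E × (1.64/1750) = 111.5 MPa.
P = σA = 111.5 × 180 = 20.07 kN.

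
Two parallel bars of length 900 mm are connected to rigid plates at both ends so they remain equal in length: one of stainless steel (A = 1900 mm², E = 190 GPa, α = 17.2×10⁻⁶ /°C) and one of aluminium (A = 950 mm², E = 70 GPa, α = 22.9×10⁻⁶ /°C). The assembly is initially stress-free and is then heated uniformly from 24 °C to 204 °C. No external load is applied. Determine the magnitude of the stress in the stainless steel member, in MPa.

The aluminium has the larger α, so on heating it would change length more than the stainless steel if both were free. The rigid plates force a common final length, so the aluminium is put into compression and the stainless steel into tension, with equal and opposite forces P (no external load).
Equating the net (thermal + elastic) strains gives |α₁ − α₂|·ΔT = P·[1/(A₁E₁) + 1/(A₂E₂)].
|α₁ − α₂|·ΔT = 5.7×10⁻⁶ × 180 = 0.001026.
1/(A₁E₁) + 1/(A₂E₂) = 1/(1900×190×10³) + 1/(950×70×10³) = 1.781×10⁻⁸ N⁻¹.
P = 0.001026 / 1.781×10⁻⁸ = 57620 N = 57.62 kN.
σ_{stainless steel} = P/A₁ = 57620/1900 = 30.32 MPa, tensile.

σ ≈ 30.3 MPa (tensile)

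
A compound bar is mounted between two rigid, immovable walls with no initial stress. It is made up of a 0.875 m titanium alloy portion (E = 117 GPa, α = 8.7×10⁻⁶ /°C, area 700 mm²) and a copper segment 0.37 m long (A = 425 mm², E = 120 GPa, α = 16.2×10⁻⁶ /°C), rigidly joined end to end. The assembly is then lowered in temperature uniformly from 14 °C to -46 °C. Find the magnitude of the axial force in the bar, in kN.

P ≈ 45.5 kN (tensile)

Free thermal contraction of the whole bar: Σ αᵢΔT Lᵢ = 8.7×10⁻⁶×60×875 + 16.2×10⁻⁶×60×370 = 0.8164 mm.
The walls prevent any net length change, so an axial force P (same in every segment) develops. Compatibility: P · Σ Lᵢ/(AᵢEᵢ) = δ_free.
Σ Lᵢ/(AᵢEᵢ) = 875/(700×117×10³) + 370/(425×120×10³) = 1.794×10⁻⁵ mm/N.
So P = 0.8164 / 1.794×10⁻⁵ = 45.51 kN, tensile.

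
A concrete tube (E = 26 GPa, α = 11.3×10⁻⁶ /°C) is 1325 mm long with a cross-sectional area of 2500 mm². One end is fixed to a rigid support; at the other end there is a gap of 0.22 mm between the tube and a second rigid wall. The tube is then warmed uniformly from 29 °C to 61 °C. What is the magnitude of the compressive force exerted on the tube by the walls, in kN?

P ≈ 12.7 kN

If the wall were absent the tube would grow by αΔT L = 11.3×10⁻⁶ × 32 × 1325 = 0.4791 mm.
After closing the 0.22 mm clearance, 0.4791 − 0.22 = 0.2591 mm of expansion remains to be suppressed by the wall.
That suppressed elongation corresponds to σ = E·Δ/L = 26×10³ × 0.2591/1325 = 5.085 MPa.
Force on the wall = σA = 5.085 × 2500 mm² = 12.71 kN.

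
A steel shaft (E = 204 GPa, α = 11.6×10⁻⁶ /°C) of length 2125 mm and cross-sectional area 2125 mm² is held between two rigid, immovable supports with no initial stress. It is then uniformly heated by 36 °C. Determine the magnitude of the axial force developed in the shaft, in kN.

P ≈ 181 kN (compressive)

The ends cannot move, so σ = EαΔT = 204×10³ × 11.6×10⁻⁶ × 36 = 85.19 MPa.
Then P = σA = 85.19 × 2125 mm² = 181 kN, compressive.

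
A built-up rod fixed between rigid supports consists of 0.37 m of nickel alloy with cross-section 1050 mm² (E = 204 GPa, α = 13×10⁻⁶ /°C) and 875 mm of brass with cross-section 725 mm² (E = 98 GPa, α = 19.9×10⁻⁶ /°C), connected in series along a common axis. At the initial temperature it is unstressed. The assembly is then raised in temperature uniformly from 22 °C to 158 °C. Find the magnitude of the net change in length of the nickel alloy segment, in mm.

|ΔL| ≈ 0.282 mm

If the supports were absent, the total length change would be Σ αᵢΔT Lᵢ = 13×10⁻⁶×136×370 + 19.9×10⁻⁶×136×875 = 3.022 mm.
Since the ends are fixed, an axial force P builds up, equal in every segment, with P · Σ Lᵢ/(AᵢEᵢ) = δ_free.
The series flexibility is Σ Lᵢ/(AᵢEᵢ) = 370/(1050×204×10³) + 875/(725×98×10³) = 1.404×10⁻⁵ mm/N.
P = 3.022 / 1.404×10⁻⁵ = 215200 N = 215.2 kN, compressive.
For the nickel alloy segment, free thermal change = 13×10⁻⁶×136×370 = 0.6542 mm and elastic change from P = 215200×370/(1050×204×10³) = 0.3718 mm; these oppose, so the net change is 0.282 mm (segment lengthens).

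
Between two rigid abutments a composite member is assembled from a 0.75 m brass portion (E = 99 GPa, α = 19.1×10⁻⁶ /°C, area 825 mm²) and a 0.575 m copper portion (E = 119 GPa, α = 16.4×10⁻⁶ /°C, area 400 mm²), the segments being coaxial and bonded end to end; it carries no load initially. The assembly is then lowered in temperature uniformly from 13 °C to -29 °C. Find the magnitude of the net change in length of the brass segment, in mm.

Free thermal contraction of the whole bar: Σ αᵢΔT Lᵢ = 19.1×10⁻⁶×42×750 + 16.4×10⁻⁶×42×575 = 0.9977 mm.
The rigid supports impose zero overall length change; the single axial force P common to all segments must satisfy P Σ Lᵢ/(AᵢEᵢ) = δ_free.
Σ Lᵢ/(AᵢEᵢ) = 750/(825×99×10³) + 575/(400×119×10³) = 2.126×10⁻⁵ mm/N.
So P = 0.9977 / 2.126×10⁻⁵ = 46.92 kN, tensile.
For the brass segment, free thermal change = 19.1×10⁻⁶×42×750 = 0.6017 mm and elastic change from P = 46920×750/(825×99×10³) = 0.4309 mm; these oppose, so the net change is 0.171 mm (segment shortens).

|ΔL| ≈ 0.171 mm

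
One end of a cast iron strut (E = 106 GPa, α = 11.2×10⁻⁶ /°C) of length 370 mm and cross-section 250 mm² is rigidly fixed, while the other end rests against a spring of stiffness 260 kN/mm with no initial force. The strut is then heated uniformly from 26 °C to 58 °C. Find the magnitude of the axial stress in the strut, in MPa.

If the spring were absent the strut would lengthen by αΔT L = 11.2×10⁻⁶ × 32 × 370 = 0.1326 mm.
Let P be the compressive force at the spring. The strut shortens elastically by PL/(AE) and the spring compresses by P/k; together these equal δ_free.
So P = δ_free / [L/(AE) + 1/k] = 0.1326 / [ 370/(250×106×10³) + 1/(260×10³) ].
P = 0.1326 / 1.781×10⁻⁵ = 7446 N.
σ = P/A = 7446/250 = 29.79 MPa.

σ ≈ 29.8 MPa (compressive)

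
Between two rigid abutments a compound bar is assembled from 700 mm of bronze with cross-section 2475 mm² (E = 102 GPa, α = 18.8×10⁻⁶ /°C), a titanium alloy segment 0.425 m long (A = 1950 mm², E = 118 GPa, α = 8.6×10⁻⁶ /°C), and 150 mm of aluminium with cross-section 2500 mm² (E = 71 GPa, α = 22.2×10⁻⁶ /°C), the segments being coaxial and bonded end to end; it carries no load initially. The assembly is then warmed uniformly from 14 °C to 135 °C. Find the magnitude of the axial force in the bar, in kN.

Free thermal expansion of the whole bar: Σ αᵢΔT Lᵢ = 18.8×10⁻⁶×121×700 + 8.6×10⁻⁶×121×425 + 22.2×10⁻⁶×121×150 = 2.438 mm.
Since the ends are fixed, an axial force P builds up, equal in every segment, with P · Σ Lᵢ/(AᵢEᵢ) = δ_free.
Σ Lᵢ/(AᵢEᵢ) = 700/(2475×102×10³) + 425/(1950×118×10³) + 150/(2500×71×10³) = 5.465×10⁻⁶ mm/N.
P = 2.438 / 5.465×10⁻⁶ = 446000 N = 446 kN, compressive.

P ≈ 446 kN (compressive)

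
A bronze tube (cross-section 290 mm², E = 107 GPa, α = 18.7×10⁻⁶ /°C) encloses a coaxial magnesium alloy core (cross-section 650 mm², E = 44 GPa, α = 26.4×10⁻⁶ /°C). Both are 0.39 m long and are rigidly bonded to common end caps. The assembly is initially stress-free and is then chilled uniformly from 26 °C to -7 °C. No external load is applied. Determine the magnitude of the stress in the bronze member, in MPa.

The magnesium alloy has the larger α, so on cooling it would change length more than the bronze if both were free. The rigid plates force a common final length, so the magnesium alloy is put into tension and the bronze into compression, with equal and opposite forces P (no external load).
Compatibility of the two members (thermal + elastic change equal): (α₁ − α₂)ΔT = P·[1/(A₁E₁) + 1/(A₂E₂)].
|α₁ − α₂|·ΔT = 7.7×10⁻⁶ × 33 = 0.0002541.
1/(A₁E₁) + 1/(A₂E₂) = 1/(290×107×10³) + 1/(650×44×10³) = 6.719×10⁻⁸ N⁻¹.
So P = 0.0002541 / 6.719×10⁻⁸ = 3.782 kN.
σ_{bronze} = P/A₁ = 3782/290 = 13.04 MPa, compressive.

σ ≈ 13 MPa (compressive)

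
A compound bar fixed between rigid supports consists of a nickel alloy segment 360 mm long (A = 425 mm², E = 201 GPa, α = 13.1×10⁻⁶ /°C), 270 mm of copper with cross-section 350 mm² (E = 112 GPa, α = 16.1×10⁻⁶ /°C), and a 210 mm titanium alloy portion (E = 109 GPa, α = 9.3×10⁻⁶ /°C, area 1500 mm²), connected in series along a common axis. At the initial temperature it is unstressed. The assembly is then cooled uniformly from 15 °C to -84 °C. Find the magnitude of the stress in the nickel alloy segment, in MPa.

Free thermal contraction of the whole bar: Σ αᵢΔT Lᵢ = 13.1×10⁻⁶×99×360 + 16.1×10⁻⁶×99×270 + 9.3×10⁻⁶×99×210 = 1.091 mm.
Since the ends are fixed, an axial force P builds up, equal in every segment, with P · Σ Lᵢ/(AᵢEᵢ) = δ_free.
Σ Lᵢ/(AᵢEᵢ) = 360/(425×201×10³) + 270/(350×112×10³) + 210/(1500×109×10³) = 1.239×10⁻⁵ mm/N.
Hence P = δ_free / Σ(L/AE) = 1.091/1.239×10⁻⁵ = 88.05 kN (tensile).
σ_{nickel alloy} = P / A = 88050 / 425 = 207.2 MPa.

σ ≈ 207 MPa (tensile)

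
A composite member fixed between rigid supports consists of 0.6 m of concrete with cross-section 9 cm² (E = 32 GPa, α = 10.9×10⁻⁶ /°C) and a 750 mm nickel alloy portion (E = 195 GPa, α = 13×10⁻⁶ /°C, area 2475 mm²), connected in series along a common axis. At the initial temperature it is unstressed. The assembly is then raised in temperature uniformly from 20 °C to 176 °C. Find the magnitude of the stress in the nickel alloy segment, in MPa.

σ ≈ 45.9 MPa (compressive)

If the supports were absent, the total length change would be Σ αᵢΔT Lᵢ = 10.9×10⁻⁶×156×600 + 13×10⁻⁶×156×750 = 2.541 mm.
The rigid supports impose zero overall length change; the single axial force P common to all segments must satisfy P Σ Lᵢ/(AᵢEᵢ) = δ_free.
The series flexibility is Σ Lᵢ/(AᵢEᵢ) = 600/(900×32×10³) + 750/(2475×195×10³) = 2.239×10⁻⁵ mm/N.
P = 2.541 / 2.239×10⁻⁵ = 113500 N = 113.5 kN, compressive.
σ_{nickel alloy} = P / A = 113500 / 2475 = 45.86 MPa.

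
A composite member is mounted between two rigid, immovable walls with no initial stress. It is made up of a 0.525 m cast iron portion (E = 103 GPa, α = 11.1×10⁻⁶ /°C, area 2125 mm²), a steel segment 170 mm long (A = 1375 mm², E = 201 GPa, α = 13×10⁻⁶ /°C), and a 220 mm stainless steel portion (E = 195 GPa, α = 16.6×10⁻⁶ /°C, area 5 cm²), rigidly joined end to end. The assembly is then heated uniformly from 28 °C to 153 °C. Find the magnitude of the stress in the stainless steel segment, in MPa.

σ ≈ 555 MPa (compressive)

If the supports were absent, the total length change would be Σ αᵢΔT Lᵢ = 11.1×10⁻⁶×125×525 + 13×10⁻⁶×125×170 + 16.6×10⁻⁶×125×220 = 1.461 mm.
Since the ends are fixed, an axial force P builds up, equal in every segment, with P · Σ Lᵢ/(AᵢEᵢ) = δ_free.
Σ Lᵢ/(AᵢEᵢ) = 525/(2125×103×10³) + 170/(1375×201×10³) + 220/(500×195×10³) = 5.27×10⁻⁶ mm/N.
Hence P = δ_free / Σ(L/AE) = 1.461/5.27×10⁻⁶ = 277.3 kN (compressive).
σ_{stainless steel} = P / A = 277300 / 500 = 554.5 MPa.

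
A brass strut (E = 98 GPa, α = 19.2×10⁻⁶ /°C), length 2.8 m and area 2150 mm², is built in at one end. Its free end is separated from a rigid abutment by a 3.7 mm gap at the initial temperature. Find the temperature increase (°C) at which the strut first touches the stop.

The gap closes when αΔT L = 3.7 mm, since the strut is still unstressed at that instant.
So ΔT = g/(αL) = 3.7/(19.2×10⁻⁶ × 2800) = 68.82 °C.

ΔT ≈ 68.8 °C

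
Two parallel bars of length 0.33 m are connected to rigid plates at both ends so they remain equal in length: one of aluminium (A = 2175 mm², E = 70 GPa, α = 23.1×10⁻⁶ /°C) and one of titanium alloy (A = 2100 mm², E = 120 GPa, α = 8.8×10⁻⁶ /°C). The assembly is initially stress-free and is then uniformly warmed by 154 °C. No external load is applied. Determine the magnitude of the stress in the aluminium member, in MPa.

σ ≈ 96.1 MPa (compressive)

Equilibrium of a rigid end plate with no external load gives equal and opposite internal forces ±P in the two members. Since α_{aluminium} > α_{titanium alloy}, heating drives the aluminium into compression and the titanium alloy into tension.
Equating the net (thermal + elastic) strains gives |α₁ − α₂|·ΔT = P·[1/(A₁E₁) + 1/(A₂E₂)].
|α₁ − α₂|·ΔT = 14.3×10⁻⁶ × 154 = 0.002202.
1/(A₁E₁) + 1/(A₂E₂) = 1/(2175×70×10³) + 1/(2100×120×10³) = 1.054×10⁻⁸ N⁻¹.
P = 0.002202 / 1.054×10⁻⁸ = 209000 N = 209 kN.
σ_{aluminium} = P/A₁ = 209000/2175 = 96.1 MPa, compressive.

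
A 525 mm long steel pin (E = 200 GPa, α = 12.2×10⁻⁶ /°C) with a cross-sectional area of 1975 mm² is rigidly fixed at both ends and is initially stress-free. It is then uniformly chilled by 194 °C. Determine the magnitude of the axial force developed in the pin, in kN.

P ≈ 935 kN (tensile)

With zero net strain, σ = E·αΔT = 200 GPa × 12.2×10⁻⁶ × 194 = 473.4 MPa.
P = AEαΔT = 1975 × 200×10³ × 12.2×10⁻⁶ × 194 = 934.9 kN (tensile).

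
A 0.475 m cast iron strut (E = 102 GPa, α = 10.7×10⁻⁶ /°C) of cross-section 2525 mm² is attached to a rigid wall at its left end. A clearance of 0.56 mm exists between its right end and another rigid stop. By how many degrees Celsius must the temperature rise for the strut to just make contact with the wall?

ΔT ≈ 110 °C

The gap closes when αΔT L = 0.56 mm, since the strut is still unstressed at that instant.
ΔT = 0.56 / (10.7×10⁻⁶ × 475) = 110.2 °C.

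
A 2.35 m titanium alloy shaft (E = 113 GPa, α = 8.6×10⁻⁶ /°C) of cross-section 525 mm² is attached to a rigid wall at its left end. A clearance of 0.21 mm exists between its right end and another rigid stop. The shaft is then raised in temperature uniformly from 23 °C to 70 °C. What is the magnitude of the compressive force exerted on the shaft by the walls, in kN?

P ≈ 18.7 kN

Free thermal elongation = αΔT L = 8.6×10⁻⁶ × 47 × 2350 = 0.9499 mm.
After closing the 0.21 mm clearance, 0.9499 − 0.21 = 0.7399 mm of expansion remains to be suppressed by the wall.
So σ = E(δ_free − g)/L = 113×10³ × 0.7399/2350 = 35.58 MPa.
P = σA = 35.58 × 525 = 18.68 kN.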